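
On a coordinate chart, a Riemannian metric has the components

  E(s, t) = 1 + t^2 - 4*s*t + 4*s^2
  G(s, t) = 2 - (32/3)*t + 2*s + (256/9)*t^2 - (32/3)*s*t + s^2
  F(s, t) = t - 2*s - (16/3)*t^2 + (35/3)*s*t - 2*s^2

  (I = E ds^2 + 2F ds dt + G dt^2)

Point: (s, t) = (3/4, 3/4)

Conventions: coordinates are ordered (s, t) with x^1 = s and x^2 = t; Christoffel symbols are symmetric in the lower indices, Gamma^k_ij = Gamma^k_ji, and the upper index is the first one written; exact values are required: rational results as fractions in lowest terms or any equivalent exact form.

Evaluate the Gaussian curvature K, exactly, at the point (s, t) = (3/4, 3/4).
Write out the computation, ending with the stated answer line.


E = 25/16, F = 27/16, G = 97/16, EG - F^2 = 53/8 at the point
E_s = 3, E_t = -3/2, F_s = 15/4, F_t = 7/4, G_s = -9/2, G_t = 24
E_tt = 2, F_st = 35/3, G_ss = 2
K follows from Brioschi's formula, (det M1 - det M2)/(EG - F^2)^2.
M1 = [[-E_tt/2 + F_st - G_ss/2, E_s/2, F_s - E_t/2], [F_t - G_s/2, E, F], [G_t/2, F, G]] = [[29/3, 3/2, 9/2], [4, 25/16, 27/16], [12, 27/16, 97/16]]; det M1 = 97/24
M2 = [[0, E_t/2, G_s/2], [E_t/2, E, F], [G_s/2, F, G]] = [[0, -3/4, -9/4], [-3/4, 25/16, 27/16], [-9/4, 27/16, 97/16]]; det M2 = -45/8
det M1 - det M2 = 29/3; K = 29/3 / (53/8)^2 = 1856/8427

Answer: K = 1856/8427


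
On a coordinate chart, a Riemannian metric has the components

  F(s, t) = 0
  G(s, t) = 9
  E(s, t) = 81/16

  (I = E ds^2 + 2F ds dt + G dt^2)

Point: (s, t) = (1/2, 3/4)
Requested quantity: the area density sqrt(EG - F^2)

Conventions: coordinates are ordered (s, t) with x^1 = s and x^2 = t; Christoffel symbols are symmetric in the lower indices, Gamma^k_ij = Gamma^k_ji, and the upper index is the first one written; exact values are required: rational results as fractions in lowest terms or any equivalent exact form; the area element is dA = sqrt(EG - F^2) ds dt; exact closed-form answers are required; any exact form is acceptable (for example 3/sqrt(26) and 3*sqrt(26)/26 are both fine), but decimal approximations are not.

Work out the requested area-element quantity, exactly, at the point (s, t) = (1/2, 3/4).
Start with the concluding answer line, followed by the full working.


Answer: sqrt(EG - F^2) = 27/4

E = 81/16, F = 0, G = 9; EG - F^2 = 729/16


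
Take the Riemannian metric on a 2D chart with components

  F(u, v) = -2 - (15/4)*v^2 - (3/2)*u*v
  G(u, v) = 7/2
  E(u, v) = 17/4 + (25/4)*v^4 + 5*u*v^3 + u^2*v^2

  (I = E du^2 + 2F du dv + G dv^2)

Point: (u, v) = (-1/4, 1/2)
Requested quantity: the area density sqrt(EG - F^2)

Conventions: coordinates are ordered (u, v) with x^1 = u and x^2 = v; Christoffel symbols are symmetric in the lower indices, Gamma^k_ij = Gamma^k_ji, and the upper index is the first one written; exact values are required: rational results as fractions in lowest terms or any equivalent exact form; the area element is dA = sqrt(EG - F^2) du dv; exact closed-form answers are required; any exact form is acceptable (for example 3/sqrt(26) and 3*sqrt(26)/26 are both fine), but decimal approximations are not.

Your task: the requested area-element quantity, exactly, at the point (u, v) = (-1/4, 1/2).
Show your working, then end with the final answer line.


E = 9/2, F = -11/4, G = 7/2; EG - F^2 = 131/16

Answer: sqrt(EG - F^2) = sqrt(131)/4


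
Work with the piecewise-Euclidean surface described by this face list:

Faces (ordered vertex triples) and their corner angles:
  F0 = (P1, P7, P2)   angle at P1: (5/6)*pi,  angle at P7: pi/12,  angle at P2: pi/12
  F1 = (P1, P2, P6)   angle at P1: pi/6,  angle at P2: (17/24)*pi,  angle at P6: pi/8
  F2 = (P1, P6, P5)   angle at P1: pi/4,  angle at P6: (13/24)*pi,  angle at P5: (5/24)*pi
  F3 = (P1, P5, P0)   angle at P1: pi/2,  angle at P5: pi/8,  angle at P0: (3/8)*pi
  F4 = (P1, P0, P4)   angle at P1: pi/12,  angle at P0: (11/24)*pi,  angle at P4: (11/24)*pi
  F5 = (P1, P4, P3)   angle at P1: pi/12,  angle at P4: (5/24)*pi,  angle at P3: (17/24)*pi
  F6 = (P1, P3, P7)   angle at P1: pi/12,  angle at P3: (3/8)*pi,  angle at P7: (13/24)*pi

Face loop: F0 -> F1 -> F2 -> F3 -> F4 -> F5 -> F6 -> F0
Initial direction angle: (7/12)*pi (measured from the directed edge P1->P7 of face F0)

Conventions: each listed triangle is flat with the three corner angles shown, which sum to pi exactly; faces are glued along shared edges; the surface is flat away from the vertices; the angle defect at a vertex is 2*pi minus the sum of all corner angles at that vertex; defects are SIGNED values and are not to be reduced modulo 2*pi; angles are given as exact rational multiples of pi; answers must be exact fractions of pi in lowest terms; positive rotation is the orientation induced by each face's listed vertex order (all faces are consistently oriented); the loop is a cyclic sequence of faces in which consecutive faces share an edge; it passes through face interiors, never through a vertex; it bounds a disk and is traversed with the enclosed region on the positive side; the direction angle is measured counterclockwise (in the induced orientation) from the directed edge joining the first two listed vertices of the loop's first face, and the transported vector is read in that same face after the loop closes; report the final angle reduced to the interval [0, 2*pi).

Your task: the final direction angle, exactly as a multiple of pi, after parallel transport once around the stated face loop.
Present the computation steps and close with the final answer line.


enclosed vertex P1: corner angles sum to 2*pi, defect = 2*pi - 2*pi = 0
the final direction is the initial angle plus the enclosed defects, taken mod 2*pi in the induced orientation
final angle = (7/12)*pi + 0 = (7/12)*pi (mod 2*pi)

Answer: final direction angle = (7/12)*pi


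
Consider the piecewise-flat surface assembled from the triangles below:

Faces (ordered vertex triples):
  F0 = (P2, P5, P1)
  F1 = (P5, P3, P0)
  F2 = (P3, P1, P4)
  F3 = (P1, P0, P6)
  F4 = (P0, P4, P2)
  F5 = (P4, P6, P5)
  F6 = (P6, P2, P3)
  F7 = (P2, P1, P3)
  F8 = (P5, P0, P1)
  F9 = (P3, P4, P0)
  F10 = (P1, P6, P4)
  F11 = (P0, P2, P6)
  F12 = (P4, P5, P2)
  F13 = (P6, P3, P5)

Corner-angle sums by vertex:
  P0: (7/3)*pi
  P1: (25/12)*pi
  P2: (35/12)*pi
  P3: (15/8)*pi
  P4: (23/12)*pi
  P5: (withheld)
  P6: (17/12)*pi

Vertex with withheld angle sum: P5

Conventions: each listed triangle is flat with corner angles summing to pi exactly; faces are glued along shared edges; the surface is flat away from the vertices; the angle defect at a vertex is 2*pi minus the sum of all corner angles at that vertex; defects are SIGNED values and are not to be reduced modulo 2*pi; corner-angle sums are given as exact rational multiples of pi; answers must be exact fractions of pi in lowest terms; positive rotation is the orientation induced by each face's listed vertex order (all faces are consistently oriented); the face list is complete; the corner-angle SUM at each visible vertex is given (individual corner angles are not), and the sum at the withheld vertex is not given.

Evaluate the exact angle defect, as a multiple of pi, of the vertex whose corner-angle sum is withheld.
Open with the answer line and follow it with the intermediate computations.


Answer: defect(P5) = (13/24)*pi

V = 7, E = 21, F = 14; chi = V - E + F = 0
Gauss-Bonnet: total defect = 2*pi*chi = 0; visible defects sum to (-13/24)*pi


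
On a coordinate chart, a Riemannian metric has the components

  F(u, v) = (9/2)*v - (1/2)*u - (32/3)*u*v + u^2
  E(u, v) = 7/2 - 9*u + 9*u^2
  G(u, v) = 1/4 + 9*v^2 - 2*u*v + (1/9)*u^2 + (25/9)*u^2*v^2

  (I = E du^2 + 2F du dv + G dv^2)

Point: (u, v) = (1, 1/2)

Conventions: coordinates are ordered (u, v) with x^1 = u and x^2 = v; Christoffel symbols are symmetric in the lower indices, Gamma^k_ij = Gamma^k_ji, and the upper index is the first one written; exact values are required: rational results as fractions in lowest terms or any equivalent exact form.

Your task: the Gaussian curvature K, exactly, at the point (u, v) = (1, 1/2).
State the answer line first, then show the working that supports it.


Answer: K = -26756/13467

E = 7/2, F = -31/12, G = 83/36, EG - F^2 = 67/48 at the point
E_u = 9, E_v = 0, F_u = -23/6, F_v = -37/6, G_u = 11/18, G_v = 88/9
E_vv = 0, F_uv = -32/3, G_uu = 29/18
Brioschi: K = (det M1 - det M2) / (EG - F^2)^2 with the standard first/second-derivative matrices M1, M2.
M1 = [[-E_vv/2 + F_uv - G_uu/2, E_u/2, F_u - E_v/2], [F_v - G_u/2, E, F], [G_v/2, F, G]] = [[-413/36, 9/2, -23/6], [-233/36, 7/2, -31/12], [44/9, -31/12, 83/36]]; det M1 = -21761/5184
M2 = [[0, E_v/2, G_u/2], [E_v/2, E, F], [G_u/2, F, G]] = [[0, 0, 11/36], [0, 7/2, -31/12], [11/36, -31/12, 83/36]]; det M2 = -847/2592
det M1 - det M2 = -6689/1728; K = -6689/1728 / (67/48)^2 = -26756/13467


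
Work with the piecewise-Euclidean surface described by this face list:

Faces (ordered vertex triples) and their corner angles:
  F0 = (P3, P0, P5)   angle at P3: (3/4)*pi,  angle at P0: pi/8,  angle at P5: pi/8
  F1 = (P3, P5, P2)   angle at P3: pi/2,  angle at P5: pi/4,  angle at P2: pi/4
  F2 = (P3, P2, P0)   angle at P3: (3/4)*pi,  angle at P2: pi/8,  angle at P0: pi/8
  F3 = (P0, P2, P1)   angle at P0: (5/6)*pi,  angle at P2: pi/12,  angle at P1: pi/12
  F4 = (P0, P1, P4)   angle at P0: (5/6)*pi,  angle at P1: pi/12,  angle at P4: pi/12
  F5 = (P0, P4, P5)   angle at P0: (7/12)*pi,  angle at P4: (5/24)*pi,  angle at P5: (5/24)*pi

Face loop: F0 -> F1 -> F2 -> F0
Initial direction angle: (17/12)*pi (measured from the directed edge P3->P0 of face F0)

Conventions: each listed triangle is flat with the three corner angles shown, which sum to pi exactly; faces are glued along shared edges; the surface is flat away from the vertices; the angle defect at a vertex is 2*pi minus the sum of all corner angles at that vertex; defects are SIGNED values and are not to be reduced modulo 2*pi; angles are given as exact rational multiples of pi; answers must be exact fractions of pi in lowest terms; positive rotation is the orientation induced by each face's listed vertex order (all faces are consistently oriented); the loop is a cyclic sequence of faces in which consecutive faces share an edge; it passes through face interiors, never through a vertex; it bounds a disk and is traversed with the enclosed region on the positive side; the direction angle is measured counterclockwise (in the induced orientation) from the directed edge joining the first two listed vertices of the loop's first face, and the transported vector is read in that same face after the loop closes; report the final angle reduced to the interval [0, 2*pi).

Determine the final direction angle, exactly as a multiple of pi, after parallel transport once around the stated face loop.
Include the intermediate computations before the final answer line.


enclosed vertex P3: corner angles sum to 2*pi, defect = 2*pi - 2*pi = 0
final direction = starting direction + enclosed defect total, reduced mod 2*pi (induced orientation)
final angle = (17/12)*pi + 0 = (17/12)*pi (mod 2*pi)

Answer: final direction angle = (17/12)*pi


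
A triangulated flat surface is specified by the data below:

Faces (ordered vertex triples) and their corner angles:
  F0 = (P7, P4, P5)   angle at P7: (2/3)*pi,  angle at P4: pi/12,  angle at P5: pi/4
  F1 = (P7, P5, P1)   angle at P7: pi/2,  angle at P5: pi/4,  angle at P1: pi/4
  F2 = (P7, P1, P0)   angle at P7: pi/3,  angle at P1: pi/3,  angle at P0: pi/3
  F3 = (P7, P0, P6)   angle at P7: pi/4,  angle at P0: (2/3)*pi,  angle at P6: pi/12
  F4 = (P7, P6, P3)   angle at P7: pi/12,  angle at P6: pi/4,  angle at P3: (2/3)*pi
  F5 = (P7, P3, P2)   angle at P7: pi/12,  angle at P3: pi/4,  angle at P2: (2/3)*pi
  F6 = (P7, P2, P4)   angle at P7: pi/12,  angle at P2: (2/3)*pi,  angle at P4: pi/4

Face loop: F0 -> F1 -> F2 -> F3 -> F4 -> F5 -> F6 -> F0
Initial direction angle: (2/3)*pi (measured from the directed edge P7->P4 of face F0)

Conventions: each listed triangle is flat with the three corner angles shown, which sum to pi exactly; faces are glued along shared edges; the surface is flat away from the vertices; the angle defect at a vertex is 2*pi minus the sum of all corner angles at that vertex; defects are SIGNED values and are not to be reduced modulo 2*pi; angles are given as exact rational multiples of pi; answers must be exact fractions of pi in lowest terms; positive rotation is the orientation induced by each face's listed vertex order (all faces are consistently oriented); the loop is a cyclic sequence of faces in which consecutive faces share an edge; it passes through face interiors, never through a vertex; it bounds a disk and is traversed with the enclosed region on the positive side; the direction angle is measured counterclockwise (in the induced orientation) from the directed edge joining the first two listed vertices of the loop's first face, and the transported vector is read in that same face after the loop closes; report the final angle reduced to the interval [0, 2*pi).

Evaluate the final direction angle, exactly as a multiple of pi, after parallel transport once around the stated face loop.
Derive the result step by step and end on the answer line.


enclosed vertex P7: corner angles sum to 2*pi, defect = 2*pi - 2*pi = 0
summing the enclosed defects onto the initial angle, mod 2*pi in the induced orientation:
final angle = (2/3)*pi + 0 = (2/3)*pi (mod 2*pi)

Answer: final direction angle = (2/3)*pi


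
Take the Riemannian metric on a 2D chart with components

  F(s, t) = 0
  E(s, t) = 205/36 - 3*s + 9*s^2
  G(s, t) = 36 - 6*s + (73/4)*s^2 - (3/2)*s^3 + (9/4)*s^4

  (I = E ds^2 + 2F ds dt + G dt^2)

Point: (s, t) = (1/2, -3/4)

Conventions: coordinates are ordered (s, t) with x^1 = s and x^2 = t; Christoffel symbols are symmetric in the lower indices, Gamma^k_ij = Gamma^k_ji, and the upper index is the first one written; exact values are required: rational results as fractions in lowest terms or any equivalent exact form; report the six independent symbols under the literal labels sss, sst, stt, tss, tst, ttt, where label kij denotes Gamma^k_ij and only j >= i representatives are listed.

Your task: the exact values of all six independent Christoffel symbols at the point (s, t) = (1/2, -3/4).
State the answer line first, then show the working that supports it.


Answer: Gamma_sss = 27/58, Gamma_sst = 0, Gamma_stt = -441/464, Gamma_tss = 0, Gamma_tst = 8/49, Gamma_ttt = 0

E = 58/9, F = 0, G = 2401/64 at the point
E_s = 6, E_t = 0, F_s = 0, F_t = 0, G_s = 49/4, G_t = 0
EG - F^2 = 69629/288;  g^inv = (288/69629) * [[2401/64, 0], [0, 58/9]]
first-kind symbols [ij,l] = (1/2)(d_i g_jl + d_j g_il - d_l g_ij): [ss,s] = E_s/2 = 3, [ss,t] = F_s - E_t/2 = 0, [st,s] = E_t/2 = 0, [st,t] = G_s/2 = 49/8, [tt,s] = F_t - G_s/2 = -49/8, [tt,t] = G_t/2 = 0
Gamma^s_ij = (G*[ij,s] - F*[ij,t])/(EG - F^2), Gamma^t_ij = (E*[ij,t] - F*[ij,s])/(EG - F^2)


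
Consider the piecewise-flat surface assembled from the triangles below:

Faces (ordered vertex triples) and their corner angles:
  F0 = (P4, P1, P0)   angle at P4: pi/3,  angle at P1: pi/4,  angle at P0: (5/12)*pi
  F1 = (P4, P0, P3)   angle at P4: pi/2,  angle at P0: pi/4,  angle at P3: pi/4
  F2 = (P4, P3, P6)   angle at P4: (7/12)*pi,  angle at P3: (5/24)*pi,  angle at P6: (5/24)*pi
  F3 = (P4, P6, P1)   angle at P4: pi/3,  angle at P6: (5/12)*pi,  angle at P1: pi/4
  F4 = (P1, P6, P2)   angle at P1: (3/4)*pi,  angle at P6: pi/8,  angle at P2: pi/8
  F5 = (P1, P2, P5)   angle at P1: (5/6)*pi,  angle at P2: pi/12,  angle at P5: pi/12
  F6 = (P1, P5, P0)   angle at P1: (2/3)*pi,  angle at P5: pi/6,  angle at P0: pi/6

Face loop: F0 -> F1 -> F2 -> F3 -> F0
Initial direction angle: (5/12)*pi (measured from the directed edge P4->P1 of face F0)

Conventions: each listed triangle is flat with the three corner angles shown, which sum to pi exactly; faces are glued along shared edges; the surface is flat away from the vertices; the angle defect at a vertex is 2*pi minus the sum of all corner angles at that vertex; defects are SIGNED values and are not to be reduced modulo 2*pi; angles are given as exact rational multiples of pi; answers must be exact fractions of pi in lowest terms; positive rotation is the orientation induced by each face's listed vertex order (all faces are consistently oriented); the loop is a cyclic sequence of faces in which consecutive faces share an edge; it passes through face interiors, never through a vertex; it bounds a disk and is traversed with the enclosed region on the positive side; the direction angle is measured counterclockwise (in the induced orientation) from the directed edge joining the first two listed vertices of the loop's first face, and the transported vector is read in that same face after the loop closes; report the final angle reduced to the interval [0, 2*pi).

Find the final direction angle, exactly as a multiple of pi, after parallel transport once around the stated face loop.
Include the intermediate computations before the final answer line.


enclosed vertex P4: corner angles sum to (7/4)*pi, defect = 2*pi - (7/4)*pi = pi/4
the final direction is the initial angle plus the enclosed defects, taken mod 2*pi in the induced orientation
final angle = (5/12)*pi + pi/4 = (2/3)*pi (mod 2*pi)

Answer: final direction angle = (2/3)*pi


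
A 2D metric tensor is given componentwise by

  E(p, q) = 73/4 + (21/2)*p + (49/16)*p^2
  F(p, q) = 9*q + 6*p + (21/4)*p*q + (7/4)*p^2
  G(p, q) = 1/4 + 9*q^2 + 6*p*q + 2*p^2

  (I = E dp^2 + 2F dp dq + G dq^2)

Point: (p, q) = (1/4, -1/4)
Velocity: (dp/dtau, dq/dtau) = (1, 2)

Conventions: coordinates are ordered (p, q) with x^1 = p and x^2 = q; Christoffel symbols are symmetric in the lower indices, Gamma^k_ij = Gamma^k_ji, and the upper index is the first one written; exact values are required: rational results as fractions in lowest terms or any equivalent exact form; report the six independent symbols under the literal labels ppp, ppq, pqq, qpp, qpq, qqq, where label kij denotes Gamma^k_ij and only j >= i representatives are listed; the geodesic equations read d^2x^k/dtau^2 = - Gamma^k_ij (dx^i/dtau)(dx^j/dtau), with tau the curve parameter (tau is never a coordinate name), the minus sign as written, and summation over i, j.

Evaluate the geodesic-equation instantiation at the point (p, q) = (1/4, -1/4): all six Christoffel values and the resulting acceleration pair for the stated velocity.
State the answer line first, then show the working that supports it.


Answer: Gamma_ppp = 35932/44693, Gamma_ppq = -992/44693, Gamma_pqq = 18384/44693, Gamma_qpp = 503847/44693, Gamma_qpq = -21572/44693, Gamma_qqq = -87520/44693; accelerations (d^2p/dtau^2, d^2q/dtau^2) = (-105500/44693, -67479/44693)

E = 5393/256, F = -31/32, G = 9/16 at the point
E_p = 385/32, E_q = 0, F_p = 89/16, F_q = 165/16, G_p = -1/2, G_q = -3
EG - F^2 = 44693/4096;  g^inv = (4096/44693) * [[9/16, 31/32], [31/32, 5393/256]]
first-kind symbols [ij,l] = (1/2)(d_i g_jl + d_j g_il - d_l g_ij): [pp,p] = E_p/2 = 385/64, [pp,q] = F_p - E_q/2 = 89/16, [pq,p] = E_q/2 = 0, [pq,q] = G_p/2 = -1/4, [qq,p] = F_q - G_p/2 = 169/16, [qq,q] = G_q/2 = -3/2
Gamma^p_ij = (G*[ij,p] - F*[ij,q])/(EG - F^2), Gamma^q_ij = (E*[ij,q] - F*[ij,p])/(EG - F^2)
Gamma_ppp = 35932/44693, Gamma_ppq = -992/44693, Gamma_pqq = 18384/44693, Gamma_qpp = 503847/44693, Gamma_qpq = -21572/44693, Gamma_qqq = -87520/44693
d^2p/dtau^2 = -(Gamma_ppp*(1)^2 + 2*Gamma_ppq*(1)*(2) + Gamma_pqq*(2)^2) = -105500/44693
d^2q/dtau^2 = -(Gamma_qpp*(1)^2 + 2*Gamma_qpq*(1)*(2) + Gamma_qqq*(2)^2) = -67479/44693


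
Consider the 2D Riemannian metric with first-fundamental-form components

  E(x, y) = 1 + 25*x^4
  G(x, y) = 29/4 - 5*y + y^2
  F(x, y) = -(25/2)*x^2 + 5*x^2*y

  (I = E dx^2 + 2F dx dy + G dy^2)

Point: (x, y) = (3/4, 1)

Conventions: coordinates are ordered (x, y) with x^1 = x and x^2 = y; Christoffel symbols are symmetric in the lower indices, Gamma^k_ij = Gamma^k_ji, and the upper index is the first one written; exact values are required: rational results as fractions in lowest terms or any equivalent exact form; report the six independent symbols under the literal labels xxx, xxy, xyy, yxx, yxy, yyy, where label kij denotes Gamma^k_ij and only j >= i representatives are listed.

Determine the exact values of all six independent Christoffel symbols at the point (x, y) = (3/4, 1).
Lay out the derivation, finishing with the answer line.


E = 2281/256, F = -135/32, G = 13/4 at the point
E_x = 675/16, E_y = 0, F_x = -45/4, F_y = 45/16, G_x = 0, G_y = -3
EG - F^2 = 2857/256;  g^inv = (256/2857) * [[13/4, 135/32], [135/32, 2281/256]]
first-kind symbols [ij,l] = (1/2)(d_i g_jl + d_j g_il - d_l g_ij): [xx,x] = E_x/2 = 675/32, [xx,y] = F_x - E_y/2 = -45/4, [xy,x] = E_y/2 = 0, [xy,y] = G_x/2 = 0, [yy,x] = F_y - G_x/2 = 45/16, [yy,y] = G_y/2 = -3/2
Gamma^x_ij = (G*[ij,x] - F*[ij,y])/(EG - F^2), Gamma^y_ij = (E*[ij,y] - F*[ij,x])/(EG - F^2)

Answer: Gamma_xxx = 5400/2857, Gamma_xxy = 0, Gamma_xyy = 720/2857, Gamma_yxx = -2880/2857, Gamma_yxy = 0, Gamma_yyy = -384/2857


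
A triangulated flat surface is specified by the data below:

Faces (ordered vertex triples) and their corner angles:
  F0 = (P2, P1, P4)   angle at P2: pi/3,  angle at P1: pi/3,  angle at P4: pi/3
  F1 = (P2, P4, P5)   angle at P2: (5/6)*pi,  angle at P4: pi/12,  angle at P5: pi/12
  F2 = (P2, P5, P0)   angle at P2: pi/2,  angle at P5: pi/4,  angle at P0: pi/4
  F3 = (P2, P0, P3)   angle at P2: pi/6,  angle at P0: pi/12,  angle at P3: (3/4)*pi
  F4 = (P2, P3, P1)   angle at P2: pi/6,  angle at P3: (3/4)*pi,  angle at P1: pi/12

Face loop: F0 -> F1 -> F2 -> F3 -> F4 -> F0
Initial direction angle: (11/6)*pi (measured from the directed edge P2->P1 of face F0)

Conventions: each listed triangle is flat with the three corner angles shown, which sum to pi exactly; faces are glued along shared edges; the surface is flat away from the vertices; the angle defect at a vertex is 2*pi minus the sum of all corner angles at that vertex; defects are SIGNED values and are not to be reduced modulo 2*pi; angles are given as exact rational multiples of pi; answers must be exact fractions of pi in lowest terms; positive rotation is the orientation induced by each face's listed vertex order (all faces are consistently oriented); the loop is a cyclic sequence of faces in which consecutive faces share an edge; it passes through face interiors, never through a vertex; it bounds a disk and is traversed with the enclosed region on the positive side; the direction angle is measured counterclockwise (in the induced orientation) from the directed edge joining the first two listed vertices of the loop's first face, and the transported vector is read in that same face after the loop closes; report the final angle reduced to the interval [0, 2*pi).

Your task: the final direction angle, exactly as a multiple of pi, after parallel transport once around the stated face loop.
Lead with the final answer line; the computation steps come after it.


Answer: final direction angle = (11/6)*pi

enclosed vertex P2: corner angles sum to 2*pi, defect = 2*pi - 2*pi = 0
transport around the loop rotates by the sum of enclosed defects; add to the initial angle mod 2*pi
final angle = (11/6)*pi + 0 = (11/6)*pi (mod 2*pi)


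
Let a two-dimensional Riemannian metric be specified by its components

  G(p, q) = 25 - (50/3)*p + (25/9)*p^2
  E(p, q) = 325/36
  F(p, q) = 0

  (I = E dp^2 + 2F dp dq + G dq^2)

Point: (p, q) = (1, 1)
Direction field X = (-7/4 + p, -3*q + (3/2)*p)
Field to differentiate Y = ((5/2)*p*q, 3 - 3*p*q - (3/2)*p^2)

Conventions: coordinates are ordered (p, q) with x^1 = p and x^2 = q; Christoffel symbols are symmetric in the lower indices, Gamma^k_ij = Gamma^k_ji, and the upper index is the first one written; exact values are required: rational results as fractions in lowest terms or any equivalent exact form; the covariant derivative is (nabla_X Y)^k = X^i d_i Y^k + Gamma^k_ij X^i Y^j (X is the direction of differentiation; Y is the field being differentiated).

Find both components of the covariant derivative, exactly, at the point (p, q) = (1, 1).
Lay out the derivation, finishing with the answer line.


E = 325/36, F = 0, G = 100/9 at the point
E_p = 0, E_q = 0, F_p = 0, F_q = 0, G_p = -100/9, G_q = 0
EG - F^2 = 8125/81;  g^inv = (81/8125) * [[100/9, 0], [0, 325/36]]
first-kind symbols [ij,l] = (1/2)(d_i g_jl + d_j g_il - d_l g_ij): [pp,p] = E_p/2 = 0, [pp,q] = F_p - E_q/2 = 0, [pq,p] = E_q/2 = 0, [pq,q] = G_p/2 = -50/9, [qq,p] = F_q - G_p/2 = 50/9, [qq,q] = G_q/2 = 0
Gamma^p_ij = (G*[ij,p] - F*[ij,q])/(EG - F^2), Gamma^q_ij = (E*[ij,q] - F*[ij,p])/(EG - F^2)
Gamma_ppp = 0, Gamma_ppq = 0, Gamma_pqq = 8/13, Gamma_qpp = 0, Gamma_qpq = -1/2, Gamma_qqq = 0
X = (-3/4, -3/2), Y = (5/2, -3/2) at the point

Answer: (nabla_X Y)^p = -441/104, (nabla_X Y)^q = 165/16


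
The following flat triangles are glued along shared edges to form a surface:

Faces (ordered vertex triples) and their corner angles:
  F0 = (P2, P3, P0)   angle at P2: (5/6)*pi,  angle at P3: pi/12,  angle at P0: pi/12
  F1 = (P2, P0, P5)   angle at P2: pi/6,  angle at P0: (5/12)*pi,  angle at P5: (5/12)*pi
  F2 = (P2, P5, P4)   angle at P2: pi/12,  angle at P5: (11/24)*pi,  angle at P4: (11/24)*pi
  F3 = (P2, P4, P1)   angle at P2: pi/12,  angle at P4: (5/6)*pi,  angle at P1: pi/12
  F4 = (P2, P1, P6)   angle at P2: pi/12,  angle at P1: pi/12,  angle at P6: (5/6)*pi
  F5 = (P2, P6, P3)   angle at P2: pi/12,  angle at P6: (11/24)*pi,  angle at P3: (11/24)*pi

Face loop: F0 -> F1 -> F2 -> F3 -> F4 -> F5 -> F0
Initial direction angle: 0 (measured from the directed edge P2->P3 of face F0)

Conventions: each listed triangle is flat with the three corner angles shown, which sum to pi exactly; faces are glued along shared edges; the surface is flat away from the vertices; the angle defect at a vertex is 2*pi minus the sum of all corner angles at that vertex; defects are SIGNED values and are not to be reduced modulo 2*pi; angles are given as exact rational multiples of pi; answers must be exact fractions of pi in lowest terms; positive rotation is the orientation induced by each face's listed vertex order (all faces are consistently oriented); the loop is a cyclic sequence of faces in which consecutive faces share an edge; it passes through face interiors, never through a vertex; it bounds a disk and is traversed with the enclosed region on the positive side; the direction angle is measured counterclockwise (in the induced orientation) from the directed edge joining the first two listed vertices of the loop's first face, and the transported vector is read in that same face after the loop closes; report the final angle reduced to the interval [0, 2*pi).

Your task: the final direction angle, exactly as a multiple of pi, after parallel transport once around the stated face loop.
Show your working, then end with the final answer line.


enclosed vertex P2: corner angles sum to (4/3)*pi, defect = 2*pi - (4/3)*pi = (2/3)*pi
the rotation equals the total enclosed defect, so the final angle is initial + defects (mod 2*pi)
final angle = 0 + (2/3)*pi = (2/3)*pi (mod 2*pi)

Answer: final direction angle = (2/3)*pi


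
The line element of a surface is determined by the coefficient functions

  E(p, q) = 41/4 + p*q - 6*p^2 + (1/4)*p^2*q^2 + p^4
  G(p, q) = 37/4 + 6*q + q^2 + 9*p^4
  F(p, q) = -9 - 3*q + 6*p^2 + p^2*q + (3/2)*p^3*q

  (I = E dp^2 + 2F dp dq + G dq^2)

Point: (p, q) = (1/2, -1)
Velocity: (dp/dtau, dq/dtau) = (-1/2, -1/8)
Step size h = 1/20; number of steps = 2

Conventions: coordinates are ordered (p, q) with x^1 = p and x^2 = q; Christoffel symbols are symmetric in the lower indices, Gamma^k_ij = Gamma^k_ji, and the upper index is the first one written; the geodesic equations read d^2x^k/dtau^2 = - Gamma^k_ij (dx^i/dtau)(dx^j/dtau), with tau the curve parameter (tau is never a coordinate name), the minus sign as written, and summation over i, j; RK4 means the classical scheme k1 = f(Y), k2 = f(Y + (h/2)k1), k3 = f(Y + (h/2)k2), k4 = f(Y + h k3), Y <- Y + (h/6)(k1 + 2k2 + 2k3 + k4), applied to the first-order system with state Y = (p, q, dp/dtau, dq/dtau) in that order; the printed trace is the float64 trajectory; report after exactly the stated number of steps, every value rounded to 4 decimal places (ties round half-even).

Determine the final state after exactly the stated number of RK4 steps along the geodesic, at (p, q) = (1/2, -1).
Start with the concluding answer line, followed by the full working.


Answer: p = 0.4493, q = -1.0146, dp/dtau = -0.5152, dq/dtau = -0.1677

f(Y) = (dp/dtau, dq/dtau, -Gamma^p_ij Y'^i Y'^j, -Gamma^q_ij Y'^i Y'^j) with the Gammas evaluated at the stage position; h = 0.050000; intermediate values shown to 6 dp
step 0: p = 0.5000, q = -1.0000, dp/dtau = -0.5000, dq/dtau = -0.1250
step 1:
  k1: at (p, q) = (0.500000, -1.000000), (dp/dtau, dq/dtau) = (-0.500000, -0.125000); Gamma_ppp = 0.198921, Gamma_ppq = 0.754231, Gamma_pqq = -0.834192, Gamma_qpp = 0.970321, Gamma_qpq = 1.241354, Gamma_qqq = -0.440275; k1 = (-0.500000, -0.125000, -0.130975, -0.390870)
  k2: at (p, q) = (0.487500, -1.003125), (dp/dtau, dq/dtau) = (-0.503274, -0.134772); Gamma_ppp = 0.222593, Gamma_ppq = 0.733934, Gamma_pqq = -0.798412, Gamma_qpp = 0.995177, Gamma_qpq = 1.209172, Gamma_qqq = -0.416608; k2 = (-0.503274, -0.134772, -0.141439, -0.408526)
  k3: at (p, q) = (0.487418, -1.003369), (dp/dtau, dq/dtau) = (-0.503536, -0.135213); Gamma_ppp = 0.222658, Gamma_ppq = 0.733808, Gamma_pqq = -0.798169, Gamma_qpp = 0.995313, Gamma_qpq = 1.209104, Gamma_qqq = -0.416466; k3 = (-0.503536, -0.135213, -0.141784, -0.409389)
  k4: at (p, q) = (0.474823, -1.006761), (dp/dtau, dq/dtau) = (-0.507089, -0.145469); Gamma_ppp = 0.245934, Gamma_ppq = 0.712335, Gamma_pqq = -0.762886, Gamma_qpp = 1.019818, Gamma_qpq = 1.175038, Gamma_qqq = -0.391650; k4 = (-0.507089, -0.145469, -0.152188, -0.427303)
  Y <- Y + (h/6)(k1 + 2k2 + 2k3 + k4): p = 0.4748, q = -1.0068, dp/dtau = -0.5071, dq/dtau = -0.1455
step 2:
  k1: at (p, q) = (0.474827, -1.006754), (dp/dtau, dq/dtau) = (-0.507080, -0.145450); Gamma_ppp = 0.245929, Gamma_ppq = 0.712342, Gamma_pqq = -0.762898, Gamma_qpp = 1.019811, Gamma_qpq = 1.175046, Gamma_qqq = -0.391658; k1 = (-0.507080, -0.145450, -0.152173, -0.427269)
  k2: at (p, q) = (0.462150, -1.010390), (dp/dtau, dq/dtau) = (-0.510884, -0.156132); Gamma_ppp = 0.268682, Gamma_ppq = 0.689731, Gamma_pqq = -0.728125, Gamma_qpp = 1.043761, Gamma_qpq = 1.139129, Gamma_qqq = -0.365745; k2 = (-0.510884, -0.156132, -0.162410, -0.445235)
  k3: at (p, q) = (0.462055, -1.010657), (dp/dtau, dq/dtau) = (-0.511140, -0.156581); Gamma_ppp = 0.268760, Gamma_ppq = 0.689569, Gamma_pqq = -0.727858, Gamma_qpp = 1.043922, Gamma_qpq = 1.139007, Gamma_qqq = -0.365564; k3 = (-0.511140, -0.156581, -0.162751, -0.446097)
  k4: at (p, q) = (0.449270, -1.014583), (dp/dtau, dq/dtau) = (-0.515218, -0.167755); Gamma_ppp = 0.290894, Gamma_ppq = 0.665788, Gamma_pqq = -0.693522, Gamma_qpp = 1.067156, Gamma_qpq = 1.101184, Gamma_qqq = -0.338531; k4 = (-0.515218, -0.167755, -0.172789, -0.464100)
  Y <- Y + (h/6)(k1 + 2k2 + 2k3 + k4): p = 0.4493, q = -1.0146, dp/dtau = -0.5152, dq/dtau = -0.1677


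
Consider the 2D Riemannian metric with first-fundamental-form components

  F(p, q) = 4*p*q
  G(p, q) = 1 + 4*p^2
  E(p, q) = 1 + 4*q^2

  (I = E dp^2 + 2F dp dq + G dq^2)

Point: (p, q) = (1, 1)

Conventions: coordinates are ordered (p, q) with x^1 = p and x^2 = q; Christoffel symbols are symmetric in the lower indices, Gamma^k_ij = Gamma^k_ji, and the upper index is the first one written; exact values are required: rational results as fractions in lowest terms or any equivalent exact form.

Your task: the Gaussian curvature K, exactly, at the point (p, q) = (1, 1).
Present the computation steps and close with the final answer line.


E = 5, F = 4, G = 5, EG - F^2 = 9 at the point
E_p = 0, E_q = 8, F_p = 4, F_q = 4, G_p = 8, G_q = 0
E_qq = 8, F_pq = 4, G_pp = 8
Apply the Brioschi formula K = (det M1 - det M2)/(EG - F^2)^2 over the derivative matrices of E, F, G.
M1 = [[-E_qq/2 + F_pq - G_pp/2, E_p/2, F_p - E_q/2], [F_q - G_p/2, E, F], [G_q/2, F, G]] = [[-4, 0, 0], [0, 5, 4], [0, 4, 5]]; det M1 = -36
M2 = [[0, E_q/2, G_p/2], [E_q/2, E, F], [G_p/2, F, G]] = [[0, 4, 4], [4, 5, 4], [4, 4, 5]]; det M2 = -32
det M1 - det M2 = -4; K = -4 / (9)^2 = -4/81

Answer: K = -4/81


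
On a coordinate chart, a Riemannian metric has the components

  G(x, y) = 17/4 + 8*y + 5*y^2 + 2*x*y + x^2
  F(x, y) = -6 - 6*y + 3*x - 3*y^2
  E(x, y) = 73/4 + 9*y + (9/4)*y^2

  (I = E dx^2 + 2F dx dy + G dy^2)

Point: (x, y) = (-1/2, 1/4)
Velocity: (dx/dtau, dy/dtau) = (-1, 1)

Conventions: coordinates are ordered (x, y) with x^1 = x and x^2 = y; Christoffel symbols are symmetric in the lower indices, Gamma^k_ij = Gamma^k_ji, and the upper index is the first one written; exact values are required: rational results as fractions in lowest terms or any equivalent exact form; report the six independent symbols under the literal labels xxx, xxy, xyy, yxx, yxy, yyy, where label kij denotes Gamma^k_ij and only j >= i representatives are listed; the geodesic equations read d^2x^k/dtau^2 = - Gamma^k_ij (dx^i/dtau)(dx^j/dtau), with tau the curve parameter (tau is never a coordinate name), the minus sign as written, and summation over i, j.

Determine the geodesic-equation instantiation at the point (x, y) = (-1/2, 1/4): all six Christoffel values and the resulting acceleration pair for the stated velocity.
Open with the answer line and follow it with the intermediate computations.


Answer: Gamma_xxx = -924/2489, Gamma_xxy = 1508/2489, Gamma_xyy = -192/2489, Gamma_yxx = -14531/17423, Gamma_yxy = 42344/52269, Gamma_yyy = 32188/52269; accelerations (d^2x/dtau^2, d^2y/dtau^2) = (4132/2489, 32031/17423)

E = 1321/64, F = -147/16, G = 105/16 at the point
E_x = 0, E_y = 81/8, F_x = 3, F_y = -15/2, G_x = -1/2, G_y = 19/2
EG - F^2 = 52269/1024;  g^inv = (1024/52269) * [[105/16, 147/16], [147/16, 1321/64]]
first-kind symbols [ij,l] = (1/2)(d_i g_jl + d_j g_il - d_l g_ij): [xx,x] = E_x/2 = 0, [xx,y] = F_x - E_y/2 = -33/16, [xy,x] = E_y/2 = 81/16, [xy,y] = G_x/2 = -1/4, [yy,x] = F_y - G_x/2 = -29/4, [yy,y] = G_y/2 = 19/4
Gamma^x_ij = (G*[ij,x] - F*[ij,y])/(EG - F^2), Gamma^y_ij = (E*[ij,y] - F*[ij,x])/(EG - F^2)
Gamma_xxx = -924/2489, Gamma_xxy = 1508/2489, Gamma_xyy = -192/2489, Gamma_yxx = -14531/17423, Gamma_yxy = 42344/52269, Gamma_yyy = 32188/52269
d^2x/dtau^2 = -(Gamma_xxx*(-1)^2 + 2*Gamma_xxy*(-1)*(1) + Gamma_xyy*(1)^2) = 4132/2489
d^2y/dtau^2 = -(Gamma_yxx*(-1)^2 + 2*Gamma_yxy*(-1)*(1) + Gamma_yyy*(1)^2) = 32031/17423


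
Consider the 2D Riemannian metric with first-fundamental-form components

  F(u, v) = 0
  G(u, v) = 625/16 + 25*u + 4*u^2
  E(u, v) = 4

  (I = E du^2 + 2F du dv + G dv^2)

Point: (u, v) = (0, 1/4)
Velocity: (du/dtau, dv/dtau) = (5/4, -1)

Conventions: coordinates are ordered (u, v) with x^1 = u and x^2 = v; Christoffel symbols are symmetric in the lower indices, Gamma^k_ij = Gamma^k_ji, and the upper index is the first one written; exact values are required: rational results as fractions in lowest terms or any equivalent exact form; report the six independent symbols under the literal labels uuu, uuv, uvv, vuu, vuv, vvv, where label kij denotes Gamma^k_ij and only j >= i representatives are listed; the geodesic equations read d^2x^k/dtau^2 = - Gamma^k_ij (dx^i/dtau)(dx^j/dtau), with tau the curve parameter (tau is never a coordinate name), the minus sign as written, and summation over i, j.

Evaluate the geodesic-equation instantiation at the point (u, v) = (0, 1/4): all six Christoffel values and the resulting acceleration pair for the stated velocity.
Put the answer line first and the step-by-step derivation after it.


Answer: Gamma_uuu = 0, Gamma_uuv = 0, Gamma_uvv = -25/8, Gamma_vuu = 0, Gamma_vuv = 8/25, Gamma_vvv = 0; accelerations (d^2u/dtau^2, d^2v/dtau^2) = (25/8, 4/5)

E = 4, F = 0, G = 625/16 at the point
E_u = 0, E_v = 0, F_u = 0, F_v = 0, G_u = 25, G_v = 0
EG - F^2 = 625/4;  g^inv = (4/625) * [[625/16, 0], [0, 4]]
first-kind symbols [ij,l] = (1/2)(d_i g_jl + d_j g_il - d_l g_ij): [uu,u] = E_u/2 = 0, [uu,v] = F_u - E_v/2 = 0, [uv,u] = E_v/2 = 0, [uv,v] = G_u/2 = 25/2, [vv,u] = F_v - G_u/2 = -25/2, [vv,v] = G_v/2 = 0
Gamma^u_ij = (G*[ij,u] - F*[ij,v])/(EG - F^2), Gamma^v_ij = (E*[ij,v] - F*[ij,u])/(EG - F^2)
Gamma_uuu = 0, Gamma_uuv = 0, Gamma_uvv = -25/8, Gamma_vuu = 0, Gamma_vuv = 8/25, Gamma_vvv = 0
d^2u/dtau^2 = -(Gamma_uuu*(5/4)^2 + 2*Gamma_uuv*(5/4)*(-1) + Gamma_uvv*(-1)^2) = 25/8
d^2v/dtau^2 = -(Gamma_vuu*(5/4)^2 + 2*Gamma_vuv*(5/4)*(-1) + Gamma_vvv*(-1)^2) = 4/5


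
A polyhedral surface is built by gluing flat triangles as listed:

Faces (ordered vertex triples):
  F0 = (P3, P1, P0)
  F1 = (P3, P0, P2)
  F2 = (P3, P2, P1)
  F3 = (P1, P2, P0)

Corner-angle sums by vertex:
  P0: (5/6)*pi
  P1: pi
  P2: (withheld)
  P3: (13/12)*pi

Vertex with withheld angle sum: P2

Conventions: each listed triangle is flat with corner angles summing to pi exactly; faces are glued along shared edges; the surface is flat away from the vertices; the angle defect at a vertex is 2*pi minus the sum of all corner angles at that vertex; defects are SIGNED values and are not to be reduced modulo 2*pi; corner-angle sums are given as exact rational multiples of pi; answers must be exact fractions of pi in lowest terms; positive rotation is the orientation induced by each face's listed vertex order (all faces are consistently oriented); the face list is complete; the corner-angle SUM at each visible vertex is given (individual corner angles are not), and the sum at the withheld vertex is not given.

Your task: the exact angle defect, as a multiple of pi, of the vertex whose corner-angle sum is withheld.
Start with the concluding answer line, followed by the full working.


Answer: defect(P2) = (11/12)*pi

V = 4, E = 6, F = 4; chi = V - E + F = 2
Gauss-Bonnet: total defect = 2*pi*chi = 4*pi; visible defects sum to (37/12)*pi


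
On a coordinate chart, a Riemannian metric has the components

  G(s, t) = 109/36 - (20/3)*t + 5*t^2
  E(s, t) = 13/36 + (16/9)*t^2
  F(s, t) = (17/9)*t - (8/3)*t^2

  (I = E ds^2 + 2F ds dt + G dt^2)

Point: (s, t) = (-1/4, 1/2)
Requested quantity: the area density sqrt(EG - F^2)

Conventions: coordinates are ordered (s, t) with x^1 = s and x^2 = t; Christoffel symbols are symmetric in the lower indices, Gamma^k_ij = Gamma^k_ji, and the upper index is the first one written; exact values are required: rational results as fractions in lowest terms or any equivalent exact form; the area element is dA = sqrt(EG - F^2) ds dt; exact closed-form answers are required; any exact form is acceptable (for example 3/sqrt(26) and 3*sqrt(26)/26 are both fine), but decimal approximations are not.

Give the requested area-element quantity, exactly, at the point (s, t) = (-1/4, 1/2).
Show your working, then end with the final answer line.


E = 29/36, F = 5/18, G = 17/18; EG - F^2 = 443/648

Answer: sqrt(EG - F^2) = sqrt(886)/36


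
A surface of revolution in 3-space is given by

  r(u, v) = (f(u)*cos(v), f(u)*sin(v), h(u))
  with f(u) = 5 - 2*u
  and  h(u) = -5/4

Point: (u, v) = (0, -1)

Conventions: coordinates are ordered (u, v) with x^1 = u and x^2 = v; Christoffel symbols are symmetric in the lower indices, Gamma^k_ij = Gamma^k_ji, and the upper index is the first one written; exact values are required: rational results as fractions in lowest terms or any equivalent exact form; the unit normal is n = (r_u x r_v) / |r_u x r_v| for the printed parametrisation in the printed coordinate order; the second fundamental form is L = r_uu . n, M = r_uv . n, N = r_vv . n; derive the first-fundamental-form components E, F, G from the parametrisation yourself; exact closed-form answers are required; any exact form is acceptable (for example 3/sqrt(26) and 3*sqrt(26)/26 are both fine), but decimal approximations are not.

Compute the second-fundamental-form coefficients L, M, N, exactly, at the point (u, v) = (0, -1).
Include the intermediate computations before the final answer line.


f = 5, f' = -2, f'' = 0, h' = 0, h'' = 0
E = 4, F = 0, G = 25; answer radicand W^2 = 4
unnormalised second-form numerators: l = 0, m = 0, n = 0; L = l/sqrt(4), and similarly M = m/sqrt(W^2), N = n/sqrt(W^2)

Answer: L = 0, M = 0, N = 0


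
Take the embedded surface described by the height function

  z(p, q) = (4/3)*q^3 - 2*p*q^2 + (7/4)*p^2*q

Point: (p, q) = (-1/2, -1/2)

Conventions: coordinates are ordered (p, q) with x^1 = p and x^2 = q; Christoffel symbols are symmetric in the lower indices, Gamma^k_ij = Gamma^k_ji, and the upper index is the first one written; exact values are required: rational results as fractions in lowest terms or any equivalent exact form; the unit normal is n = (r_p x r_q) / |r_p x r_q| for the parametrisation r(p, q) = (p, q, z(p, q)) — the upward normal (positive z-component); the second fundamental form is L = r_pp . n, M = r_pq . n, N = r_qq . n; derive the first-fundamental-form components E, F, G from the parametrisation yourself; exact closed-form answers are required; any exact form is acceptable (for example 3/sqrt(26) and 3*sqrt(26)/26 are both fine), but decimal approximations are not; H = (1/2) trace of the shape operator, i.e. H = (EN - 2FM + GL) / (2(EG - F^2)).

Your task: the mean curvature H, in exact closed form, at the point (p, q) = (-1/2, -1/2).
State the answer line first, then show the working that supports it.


Answer: H = -9110*sqrt(341)/116281

z_p = 3/8, z_q = 7/16, z_pp = -7/4, z_pq = 1/4, z_qq = -2
E = 73/64, F = 21/128, G = 305/256; answer radicand W^2 = 341/256
unnormalised second-form numerators: l = -7/4, m = 1/4, n = -2; L = l/sqrt(341/256), and similarly M = m/sqrt(W^2), N = n/sqrt(W^2)
H = (E*n - 2*F*m + G*l) / (2*(EG - F^2)*sqrt(W^2)); E*n - 2*F*m + G*l = -4555/1024, EG - F^2 = 341/256, so H = (-4555/2728)/sqrt(341/256)
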